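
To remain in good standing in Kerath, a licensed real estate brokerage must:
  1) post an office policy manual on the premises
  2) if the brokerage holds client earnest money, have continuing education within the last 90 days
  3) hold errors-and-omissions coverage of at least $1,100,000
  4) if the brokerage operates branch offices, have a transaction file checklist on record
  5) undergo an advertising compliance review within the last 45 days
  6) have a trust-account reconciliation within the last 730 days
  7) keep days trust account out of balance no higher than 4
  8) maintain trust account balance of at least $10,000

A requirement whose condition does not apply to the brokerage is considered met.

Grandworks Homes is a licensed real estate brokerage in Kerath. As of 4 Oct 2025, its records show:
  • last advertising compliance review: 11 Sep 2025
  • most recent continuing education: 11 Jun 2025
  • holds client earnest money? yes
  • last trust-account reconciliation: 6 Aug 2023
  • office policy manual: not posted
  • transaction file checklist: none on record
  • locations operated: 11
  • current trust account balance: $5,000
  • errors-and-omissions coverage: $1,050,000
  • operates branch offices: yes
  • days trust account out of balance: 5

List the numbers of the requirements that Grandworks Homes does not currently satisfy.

1. office policy manual absent → not met
2. condition 'holds client earnest money' holds; continuing education 115 days ago vs limit 90 → not met
3. errors-and-omissions coverage $1,050,000 < $1,100,000 → not met
4. condition 'operates branch offices' holds; transaction file checklist absent → not met
5. advertising compliance review 23 days ago vs limit 45 → met
6. trust-account reconciliation 790 days ago vs limit 730 → not met
7. days trust account out of balance 5 > 4 → not met
8. trust account balance $5,000 < $10,000 → not met
Not met: 1, 2, 3, 4, 6, 7, 8

1, 2, 3, 4, 6, 7, 8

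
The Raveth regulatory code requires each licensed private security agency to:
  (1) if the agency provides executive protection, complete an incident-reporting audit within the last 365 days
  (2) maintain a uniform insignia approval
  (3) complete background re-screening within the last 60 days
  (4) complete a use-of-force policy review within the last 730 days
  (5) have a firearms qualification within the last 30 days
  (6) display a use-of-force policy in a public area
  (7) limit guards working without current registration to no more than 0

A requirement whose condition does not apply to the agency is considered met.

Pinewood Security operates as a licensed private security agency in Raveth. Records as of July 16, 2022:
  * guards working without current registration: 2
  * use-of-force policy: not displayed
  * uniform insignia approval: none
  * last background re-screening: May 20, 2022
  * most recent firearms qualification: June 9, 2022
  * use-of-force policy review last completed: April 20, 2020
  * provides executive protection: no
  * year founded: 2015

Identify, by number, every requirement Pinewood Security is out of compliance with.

1. condition 'provides executive protection' does not hold → requirement n/a → met
2. uniform insignia approval absent → not met
3. background re-screening 57 days ago vs limit 60 → met
4. use-of-force policy review 817 days ago vs limit 730 → not met
5. firearms qualification 37 days ago vs limit 30 → not met
6. use-of-force policy absent → not met
7. guards working without current registration 2 > 0 → not met
Not met: 2, 4, 5, 6, 7

2, 4, 5, 6, 7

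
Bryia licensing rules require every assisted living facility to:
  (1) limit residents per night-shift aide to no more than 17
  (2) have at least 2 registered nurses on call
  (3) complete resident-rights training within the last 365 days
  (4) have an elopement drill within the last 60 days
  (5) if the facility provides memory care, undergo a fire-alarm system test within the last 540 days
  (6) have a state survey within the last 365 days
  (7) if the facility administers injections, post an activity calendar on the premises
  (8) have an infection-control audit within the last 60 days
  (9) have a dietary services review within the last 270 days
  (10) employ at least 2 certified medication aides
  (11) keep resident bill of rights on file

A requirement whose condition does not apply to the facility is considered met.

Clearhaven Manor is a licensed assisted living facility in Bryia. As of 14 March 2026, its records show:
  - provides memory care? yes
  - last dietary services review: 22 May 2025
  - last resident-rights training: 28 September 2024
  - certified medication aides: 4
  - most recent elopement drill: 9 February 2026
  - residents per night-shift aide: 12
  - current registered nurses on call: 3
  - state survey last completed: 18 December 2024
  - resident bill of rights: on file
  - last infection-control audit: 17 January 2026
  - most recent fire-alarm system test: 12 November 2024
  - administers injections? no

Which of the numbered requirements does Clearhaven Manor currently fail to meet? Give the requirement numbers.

1. residents per night-shift aide 12 ≤ 17 → met
2. registered nurses on call 3 ≥ 2 → met
3. resident-rights training 532 days ago vs limit 365 → not met
4. elopement drill 33 days ago vs limit 60 → met
5. condition 'provides memory care' holds; fire-alarm system test 487 days ago vs limit 540 → met
6. state survey 451 days ago vs limit 365 → not met
7. condition 'administers injections' does not hold → requirement n/a → met
8. infection-control audit 56 days ago vs limit 60 → met
9. dietary services review 296 days ago vs limit 270 → not met
10. certified medication aides 4 ≥ 2 → met
11. resident bill of rights present → met
Not met: 3, 6, 9

3, 6, 9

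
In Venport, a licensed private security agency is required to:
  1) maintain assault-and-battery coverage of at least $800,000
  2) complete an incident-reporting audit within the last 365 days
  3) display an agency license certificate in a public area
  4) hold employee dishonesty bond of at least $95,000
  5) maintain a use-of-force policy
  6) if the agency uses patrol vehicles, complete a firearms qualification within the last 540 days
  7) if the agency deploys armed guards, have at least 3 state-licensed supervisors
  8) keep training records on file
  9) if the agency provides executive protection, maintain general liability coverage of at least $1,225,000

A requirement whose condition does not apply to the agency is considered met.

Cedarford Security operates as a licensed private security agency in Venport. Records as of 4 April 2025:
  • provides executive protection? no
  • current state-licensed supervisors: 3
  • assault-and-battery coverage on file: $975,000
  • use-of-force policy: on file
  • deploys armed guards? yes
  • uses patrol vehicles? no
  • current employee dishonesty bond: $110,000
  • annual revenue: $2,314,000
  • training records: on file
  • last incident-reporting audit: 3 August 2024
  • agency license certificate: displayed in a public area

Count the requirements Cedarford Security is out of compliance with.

0

1. assault-and-battery coverage $975,000 ≥ $800,000 → met
2. incident-reporting audit 244 days ago vs limit 365 → met
3. agency license certificate present → met
4. employee dishonesty bond $110,000 ≥ $95,000 → met
5. use-of-force policy present → met
6. condition 'uses patrol vehicles' does not hold → requirement n/a → met
7. condition 'deploys armed guards' holds; state-licensed supervisors 3 ≥ 3 → met
8. training records present → met
9. condition 'provides executive protection' does not hold → requirement n/a → met
Not met: 0 of 9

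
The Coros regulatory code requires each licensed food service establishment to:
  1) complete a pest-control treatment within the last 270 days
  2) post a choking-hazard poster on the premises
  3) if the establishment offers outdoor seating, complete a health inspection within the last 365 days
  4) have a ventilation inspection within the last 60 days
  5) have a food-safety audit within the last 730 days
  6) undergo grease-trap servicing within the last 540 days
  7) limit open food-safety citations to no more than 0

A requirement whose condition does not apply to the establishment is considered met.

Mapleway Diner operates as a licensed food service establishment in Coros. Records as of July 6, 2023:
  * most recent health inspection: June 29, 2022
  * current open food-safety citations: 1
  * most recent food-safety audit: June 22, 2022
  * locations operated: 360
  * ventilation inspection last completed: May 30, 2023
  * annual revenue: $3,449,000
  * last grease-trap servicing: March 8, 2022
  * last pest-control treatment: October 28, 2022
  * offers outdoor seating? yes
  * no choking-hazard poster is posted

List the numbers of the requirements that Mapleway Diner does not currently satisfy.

1. pest-control treatment 251 days ago vs limit 270 → met
2. choking-hazard poster absent → not met
3. condition 'offers outdoor seating' holds; health inspection 372 days ago vs limit 365 → not met
4. ventilation inspection 37 days ago vs limit 60 → met
5. food-safety audit 379 days ago vs limit 730 → met
6. grease-trap servicing 485 days ago vs limit 540 → met
7. open food-safety citations 1 > 0 → not met
Not met: 2, 3, 7

2, 3, 7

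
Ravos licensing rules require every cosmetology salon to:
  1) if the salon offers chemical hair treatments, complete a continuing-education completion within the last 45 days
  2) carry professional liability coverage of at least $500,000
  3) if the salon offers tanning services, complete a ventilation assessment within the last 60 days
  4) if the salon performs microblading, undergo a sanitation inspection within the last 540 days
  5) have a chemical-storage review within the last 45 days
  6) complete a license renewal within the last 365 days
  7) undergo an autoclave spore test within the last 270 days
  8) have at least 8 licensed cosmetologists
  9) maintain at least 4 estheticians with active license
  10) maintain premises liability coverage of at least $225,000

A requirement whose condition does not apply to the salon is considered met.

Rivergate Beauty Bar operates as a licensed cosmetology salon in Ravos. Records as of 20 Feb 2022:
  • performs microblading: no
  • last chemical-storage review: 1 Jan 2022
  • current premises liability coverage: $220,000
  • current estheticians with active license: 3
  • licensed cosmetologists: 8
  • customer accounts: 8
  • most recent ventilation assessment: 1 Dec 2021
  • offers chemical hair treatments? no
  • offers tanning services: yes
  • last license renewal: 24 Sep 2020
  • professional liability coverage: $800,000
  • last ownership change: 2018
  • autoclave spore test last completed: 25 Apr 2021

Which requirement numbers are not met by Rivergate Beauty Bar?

3, 5, 6, 7, 9, 10

1. condition 'offers chemical hair treatments' does not hold → requirement n/a → met
2. professional liability coverage $800,000 ≥ $500,000 → met
3. condition 'offers tanning services' holds; ventilation assessment 81 days ago vs limit 60 → not met
4. condition 'performs microblading' does not hold → requirement n/a → met
5. chemical-storage review 50 days ago vs limit 45 → not met
6. license renewal 514 days ago vs limit 365 → not met
7. autoclave spore test 301 days ago vs limit 270 → not met
8. licensed cosmetologists 8 ≥ 8 → met
9. estheticians with active license 3 < 4 → not met
10. premises liability coverage $220,000 < $225,000 → not met
Not met: 3, 5, 6, 7, 9, 10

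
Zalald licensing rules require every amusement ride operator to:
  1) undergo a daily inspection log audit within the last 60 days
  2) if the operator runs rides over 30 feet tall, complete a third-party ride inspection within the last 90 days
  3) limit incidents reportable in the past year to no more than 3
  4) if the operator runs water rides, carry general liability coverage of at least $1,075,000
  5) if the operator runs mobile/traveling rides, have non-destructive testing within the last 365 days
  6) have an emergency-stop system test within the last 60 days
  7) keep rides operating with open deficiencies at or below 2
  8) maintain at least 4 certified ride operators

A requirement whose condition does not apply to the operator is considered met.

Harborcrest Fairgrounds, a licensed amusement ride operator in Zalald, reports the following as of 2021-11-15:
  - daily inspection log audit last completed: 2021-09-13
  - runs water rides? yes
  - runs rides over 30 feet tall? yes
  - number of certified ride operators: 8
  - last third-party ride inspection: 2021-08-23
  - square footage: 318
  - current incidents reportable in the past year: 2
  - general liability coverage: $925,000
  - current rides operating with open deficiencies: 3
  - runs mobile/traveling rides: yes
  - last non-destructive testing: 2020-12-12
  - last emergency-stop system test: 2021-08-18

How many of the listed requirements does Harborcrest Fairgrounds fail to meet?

1. daily inspection log audit 63 days ago vs limit 60 → not met
2. condition 'runs rides over 30 feet tall' holds; third-party ride inspection 84 days ago vs limit 90 → met
3. incidents reportable in the past year 2 ≤ 3 → met
4. condition 'runs water rides' holds; general liability coverage $925,000 < $1,075,000 → not met
5. condition 'runs mobile/traveling rides' holds; non-destructive testing 338 days ago vs limit 365 → met
6. emergency-stop system test 89 days ago vs limit 60 → not met
7. rides operating with open deficiencies 3 > 2 → not met
8. certified ride operators 8 ≥ 4 → met
Not met: 4 of 8

4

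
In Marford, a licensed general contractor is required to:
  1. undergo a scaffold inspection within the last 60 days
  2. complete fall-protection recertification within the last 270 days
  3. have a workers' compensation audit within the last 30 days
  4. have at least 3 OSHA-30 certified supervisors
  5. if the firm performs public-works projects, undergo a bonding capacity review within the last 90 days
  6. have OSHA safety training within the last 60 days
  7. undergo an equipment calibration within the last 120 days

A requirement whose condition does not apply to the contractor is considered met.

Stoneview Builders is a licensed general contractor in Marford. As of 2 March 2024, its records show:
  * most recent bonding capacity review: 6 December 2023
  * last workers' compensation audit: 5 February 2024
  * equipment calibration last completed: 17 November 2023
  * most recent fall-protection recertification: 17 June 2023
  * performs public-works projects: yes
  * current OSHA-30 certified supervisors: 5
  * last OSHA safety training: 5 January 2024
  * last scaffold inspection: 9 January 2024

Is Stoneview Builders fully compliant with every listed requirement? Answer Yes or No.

1. scaffold inspection 53 days ago vs limit 60 → met
2. fall-protection recertification 259 days ago vs limit 270 → met
3. workers' compensation audit 26 days ago vs limit 30 → met
4. OSHA-30 certified supervisors 5 ≥ 3 → met
5. condition 'performs public-works projects' holds; bonding capacity review 87 days ago vs limit 90 → met
6. OSHA safety training 57 days ago vs limit 60 → met
7. equipment calibration 106 days ago vs limit 120 → met
All met.

Yes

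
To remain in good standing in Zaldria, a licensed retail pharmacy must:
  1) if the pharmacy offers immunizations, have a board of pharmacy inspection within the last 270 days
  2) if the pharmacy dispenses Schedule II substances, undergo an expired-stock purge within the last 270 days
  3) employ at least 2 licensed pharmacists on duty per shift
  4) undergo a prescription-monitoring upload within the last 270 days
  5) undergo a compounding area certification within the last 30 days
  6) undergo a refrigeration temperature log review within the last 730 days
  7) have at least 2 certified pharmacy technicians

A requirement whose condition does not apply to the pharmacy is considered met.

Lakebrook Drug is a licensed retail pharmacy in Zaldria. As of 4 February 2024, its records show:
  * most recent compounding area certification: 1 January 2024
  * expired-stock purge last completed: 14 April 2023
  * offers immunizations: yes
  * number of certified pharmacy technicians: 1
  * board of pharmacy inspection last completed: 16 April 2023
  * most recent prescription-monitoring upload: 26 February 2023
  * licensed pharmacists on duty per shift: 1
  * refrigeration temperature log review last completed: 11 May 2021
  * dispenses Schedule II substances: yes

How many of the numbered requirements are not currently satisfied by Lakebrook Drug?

1. condition 'offers immunizations' holds; board of pharmacy inspection 294 days ago vs limit 270 → not met
2. condition 'dispenses Schedule II substances' holds; expired-stock purge 296 days ago vs limit 270 → not met
3. licensed pharmacists on duty per shift 1 < 2 → not met
4. prescription-monitoring upload 343 days ago vs limit 270 → not met
5. compounding area certification 34 days ago vs limit 30 → not met
6. refrigeration temperature log review 999 days ago vs limit 730 → not met
7. certified pharmacy technicians 1 < 2 → not met
Not met: 7 of 7

7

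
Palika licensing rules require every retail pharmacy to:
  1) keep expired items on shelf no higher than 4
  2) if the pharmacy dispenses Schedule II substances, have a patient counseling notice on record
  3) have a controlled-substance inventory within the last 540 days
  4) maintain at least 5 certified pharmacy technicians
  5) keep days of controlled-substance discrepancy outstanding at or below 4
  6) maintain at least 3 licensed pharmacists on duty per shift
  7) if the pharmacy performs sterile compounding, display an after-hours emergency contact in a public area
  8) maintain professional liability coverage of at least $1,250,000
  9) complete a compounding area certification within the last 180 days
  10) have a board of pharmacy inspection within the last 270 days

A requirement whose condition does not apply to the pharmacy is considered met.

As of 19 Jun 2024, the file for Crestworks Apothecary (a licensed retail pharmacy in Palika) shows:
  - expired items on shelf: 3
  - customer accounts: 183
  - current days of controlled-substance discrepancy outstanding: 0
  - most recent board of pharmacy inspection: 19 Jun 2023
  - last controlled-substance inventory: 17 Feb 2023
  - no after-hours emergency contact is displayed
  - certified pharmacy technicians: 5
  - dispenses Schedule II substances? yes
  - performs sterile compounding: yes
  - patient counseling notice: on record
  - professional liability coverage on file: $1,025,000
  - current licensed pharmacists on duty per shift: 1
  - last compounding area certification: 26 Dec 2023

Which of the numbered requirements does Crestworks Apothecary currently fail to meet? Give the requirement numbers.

6, 7, 8, 10

1. expired items on shelf 3 ≤ 4 → met
2. condition 'dispenses Schedule II substances' holds; patient counseling notice present → met
3. controlled-substance inventory 488 days ago vs limit 540 → met
4. certified pharmacy technicians 5 ≥ 5 → met
5. days of controlled-substance discrepancy outstanding 0 ≤ 4 → met
6. licensed pharmacists on duty per shift 1 < 3 → not met
7. condition 'performs sterile compounding' holds; after-hours emergency contact absent → not met
8. professional liability coverage $1,025,000 < $1,250,000 → not met
9. compounding area certification 176 days ago vs limit 180 → met
10. board of pharmacy inspection 366 days ago vs limit 270 → not met
Not met: 6, 7, 8, 10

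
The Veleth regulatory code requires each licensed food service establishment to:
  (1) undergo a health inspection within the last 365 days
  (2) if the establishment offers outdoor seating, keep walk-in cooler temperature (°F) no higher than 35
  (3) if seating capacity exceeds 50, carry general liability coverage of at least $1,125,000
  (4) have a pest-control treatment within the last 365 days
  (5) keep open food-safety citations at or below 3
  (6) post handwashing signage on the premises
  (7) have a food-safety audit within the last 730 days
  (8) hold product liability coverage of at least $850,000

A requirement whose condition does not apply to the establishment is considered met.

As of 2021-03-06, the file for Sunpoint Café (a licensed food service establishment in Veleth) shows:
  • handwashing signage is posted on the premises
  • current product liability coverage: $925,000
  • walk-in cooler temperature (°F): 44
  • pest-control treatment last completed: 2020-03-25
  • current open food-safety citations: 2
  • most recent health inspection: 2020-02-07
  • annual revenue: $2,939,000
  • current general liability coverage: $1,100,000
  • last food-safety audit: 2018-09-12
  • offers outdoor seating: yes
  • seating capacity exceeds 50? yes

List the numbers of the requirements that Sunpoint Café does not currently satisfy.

1, 2, 3, 7

1. health inspection 393 days ago vs limit 365 → not met
2. condition 'offers outdoor seating' holds; walk-in cooler temperature (°F) 44 > 35 → not met
3. condition 'seating capacity exceeds 50' holds; general liability coverage $1,100,000 < $1,125,000 → not met
4. pest-control treatment 346 days ago vs limit 365 → met
5. open food-safety citations 2 ≤ 3 → met
6. handwashing signage present → met
7. food-safety audit 906 days ago vs limit 730 → not met
8. product liability coverage $925,000 ≥ $850,000 → met
Not met: 1, 2, 3, 7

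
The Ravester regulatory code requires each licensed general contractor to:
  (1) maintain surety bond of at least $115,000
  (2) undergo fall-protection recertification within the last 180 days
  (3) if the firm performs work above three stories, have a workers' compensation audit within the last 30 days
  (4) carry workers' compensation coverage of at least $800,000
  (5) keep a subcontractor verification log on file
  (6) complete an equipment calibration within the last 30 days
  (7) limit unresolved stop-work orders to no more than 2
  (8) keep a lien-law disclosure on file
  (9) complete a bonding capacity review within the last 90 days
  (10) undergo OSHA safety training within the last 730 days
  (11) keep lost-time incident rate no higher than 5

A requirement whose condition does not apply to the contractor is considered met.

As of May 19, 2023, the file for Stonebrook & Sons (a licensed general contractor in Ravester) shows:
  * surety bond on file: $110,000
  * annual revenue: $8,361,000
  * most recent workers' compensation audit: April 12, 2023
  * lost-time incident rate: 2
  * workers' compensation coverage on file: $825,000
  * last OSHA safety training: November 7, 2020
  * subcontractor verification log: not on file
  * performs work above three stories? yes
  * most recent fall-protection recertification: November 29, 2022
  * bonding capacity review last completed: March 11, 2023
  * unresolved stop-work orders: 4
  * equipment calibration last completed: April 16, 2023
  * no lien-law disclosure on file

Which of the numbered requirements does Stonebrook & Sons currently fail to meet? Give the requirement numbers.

1. surety bond $110,000 < $115,000 → not met
2. fall-protection recertification 171 days ago vs limit 180 → met
3. condition 'performs work above three stories' holds; workers' compensation audit 37 days ago vs limit 30 → not met
4. workers' compensation coverage $825,000 ≥ $800,000 → met
5. subcontractor verification log absent → not met
6. equipment calibration 33 days ago vs limit 30 → not met
7. unresolved stop-work orders 4 > 2 → not met
8. lien-law disclosure absent → not met
9. bonding capacity review 69 days ago vs limit 90 → met
10. OSHA safety training 923 days ago vs limit 730 → not met
11. lost-time incident rate 2 ≤ 5 → met
Not met: 1, 3, 5, 6, 7, 8, 10

1, 3, 5, 6, 7, 8, 10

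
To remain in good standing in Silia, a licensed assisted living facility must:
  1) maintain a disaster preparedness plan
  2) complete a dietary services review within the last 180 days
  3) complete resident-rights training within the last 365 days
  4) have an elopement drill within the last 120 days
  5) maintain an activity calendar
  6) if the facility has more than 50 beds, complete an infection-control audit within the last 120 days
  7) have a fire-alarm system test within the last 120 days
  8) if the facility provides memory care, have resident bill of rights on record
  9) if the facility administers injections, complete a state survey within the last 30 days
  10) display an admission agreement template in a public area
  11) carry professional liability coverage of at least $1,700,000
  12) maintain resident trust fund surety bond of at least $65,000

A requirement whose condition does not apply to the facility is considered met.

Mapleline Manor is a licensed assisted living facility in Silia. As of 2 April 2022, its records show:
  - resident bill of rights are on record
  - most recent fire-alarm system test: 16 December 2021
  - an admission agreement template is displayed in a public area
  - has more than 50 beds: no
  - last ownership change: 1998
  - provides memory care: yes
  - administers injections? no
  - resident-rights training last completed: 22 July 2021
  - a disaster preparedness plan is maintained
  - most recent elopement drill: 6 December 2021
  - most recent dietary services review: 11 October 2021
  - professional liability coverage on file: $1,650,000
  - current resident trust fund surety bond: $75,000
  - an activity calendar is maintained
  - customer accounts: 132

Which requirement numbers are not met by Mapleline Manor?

1. disaster preparedness plan present → met
2. dietary services review 173 days ago vs limit 180 → met
3. resident-rights training 254 days ago vs limit 365 → met
4. elopement drill 117 days ago vs limit 120 → met
5. activity calendar present → met
6. condition 'has more than 50 beds' does not hold → requirement n/a → met
7. fire-alarm system test 107 days ago vs limit 120 → met
8. condition 'provides memory care' holds; resident bill of rights present → met
9. condition 'administers injections' does not hold → requirement n/a → met
10. admission agreement template present → met
11. professional liability coverage $1,650,000 < $1,700,000 → not met
12. resident trust fund surety bond $75,000 ≥ $65,000 → met
Not met: 11

11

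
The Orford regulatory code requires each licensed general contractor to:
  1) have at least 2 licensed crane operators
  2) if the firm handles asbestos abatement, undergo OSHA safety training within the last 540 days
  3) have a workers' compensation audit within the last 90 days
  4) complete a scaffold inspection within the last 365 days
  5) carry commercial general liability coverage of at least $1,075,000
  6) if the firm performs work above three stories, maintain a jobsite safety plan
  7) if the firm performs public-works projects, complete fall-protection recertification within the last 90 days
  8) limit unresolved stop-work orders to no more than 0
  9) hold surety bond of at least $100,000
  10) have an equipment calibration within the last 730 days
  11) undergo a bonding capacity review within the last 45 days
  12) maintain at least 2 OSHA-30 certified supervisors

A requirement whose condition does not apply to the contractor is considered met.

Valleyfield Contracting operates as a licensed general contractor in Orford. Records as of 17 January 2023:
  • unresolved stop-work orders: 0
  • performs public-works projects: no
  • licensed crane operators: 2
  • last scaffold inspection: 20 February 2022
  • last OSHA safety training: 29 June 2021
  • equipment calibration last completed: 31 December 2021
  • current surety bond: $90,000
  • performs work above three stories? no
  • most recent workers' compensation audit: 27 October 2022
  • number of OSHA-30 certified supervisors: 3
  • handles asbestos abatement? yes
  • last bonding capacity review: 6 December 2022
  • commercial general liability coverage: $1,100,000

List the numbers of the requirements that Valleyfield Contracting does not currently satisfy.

1. licensed crane operators 2 ≥ 2 → met
2. condition 'handles asbestos abatement' holds; OSHA safety training 567 days ago vs limit 540 → not met
3. workers' compensation audit 82 days ago vs limit 90 → met
4. scaffold inspection 331 days ago vs limit 365 → met
5. commercial general liability coverage $1,100,000 ≥ $1,075,000 → met
6. condition 'performs work above three stories' does not hold → requirement n/a → met
7. condition 'performs public-works projects' does not hold → requirement n/a → met
8. unresolved stop-work orders 0 ≤ 0 → met
9. surety bond $90,000 < $100,000 → not met
10. equipment calibration 382 days ago vs limit 730 → met
11. bonding capacity review 42 days ago vs limit 45 → met
12. OSHA-30 certified supervisors 3 ≥ 2 → met
Not met: 2, 9

2, 9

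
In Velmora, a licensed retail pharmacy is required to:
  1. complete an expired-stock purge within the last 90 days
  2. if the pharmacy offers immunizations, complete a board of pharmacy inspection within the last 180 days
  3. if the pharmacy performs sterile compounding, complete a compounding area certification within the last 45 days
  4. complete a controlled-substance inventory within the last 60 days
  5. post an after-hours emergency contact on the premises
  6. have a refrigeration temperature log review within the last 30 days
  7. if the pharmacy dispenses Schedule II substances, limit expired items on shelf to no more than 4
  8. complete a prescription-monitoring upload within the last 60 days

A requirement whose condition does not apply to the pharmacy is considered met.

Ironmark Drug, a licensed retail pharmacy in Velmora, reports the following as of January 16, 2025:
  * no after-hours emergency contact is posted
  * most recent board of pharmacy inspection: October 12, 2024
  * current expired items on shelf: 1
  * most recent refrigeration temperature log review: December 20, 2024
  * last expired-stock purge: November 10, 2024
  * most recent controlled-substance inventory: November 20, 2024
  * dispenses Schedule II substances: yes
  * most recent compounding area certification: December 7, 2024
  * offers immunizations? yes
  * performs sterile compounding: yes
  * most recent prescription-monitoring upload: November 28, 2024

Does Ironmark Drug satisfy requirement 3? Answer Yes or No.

3. condition 'performs sterile compounding' holds; compounding area certification 40 days ago vs limit 45 → met

Yes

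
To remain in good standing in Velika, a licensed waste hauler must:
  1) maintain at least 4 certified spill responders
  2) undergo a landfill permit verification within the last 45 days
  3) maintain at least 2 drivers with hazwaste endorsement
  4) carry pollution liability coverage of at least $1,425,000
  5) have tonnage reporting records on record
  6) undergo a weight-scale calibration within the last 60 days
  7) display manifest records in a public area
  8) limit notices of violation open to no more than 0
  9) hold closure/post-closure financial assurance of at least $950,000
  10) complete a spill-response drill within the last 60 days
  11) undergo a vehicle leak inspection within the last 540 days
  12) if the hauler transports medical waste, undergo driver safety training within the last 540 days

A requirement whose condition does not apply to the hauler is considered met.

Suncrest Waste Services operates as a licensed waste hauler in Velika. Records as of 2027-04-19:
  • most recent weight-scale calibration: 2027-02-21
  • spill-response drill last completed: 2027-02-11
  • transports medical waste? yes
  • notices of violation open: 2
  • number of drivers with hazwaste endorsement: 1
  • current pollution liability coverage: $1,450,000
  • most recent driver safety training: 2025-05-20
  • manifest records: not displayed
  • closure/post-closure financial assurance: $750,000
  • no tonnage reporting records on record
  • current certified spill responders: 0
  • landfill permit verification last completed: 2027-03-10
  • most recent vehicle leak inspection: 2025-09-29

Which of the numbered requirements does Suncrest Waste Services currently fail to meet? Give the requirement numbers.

1, 3, 5, 7, 8, 9, 10, 11, 12

1. certified spill responders 0 < 4 → not met
2. landfill permit verification 40 days ago vs limit 45 → met
3. drivers with hazwaste endorsement 1 < 2 → not met
4. pollution liability coverage $1,450,000 ≥ $1,425,000 → met
5. tonnage reporting records absent → not met
6. weight-scale calibration 57 days ago vs limit 60 → met
7. manifest records absent → not met
8. notices of violation open 2 > 0 → not met
9. closure/post-closure financial assurance $750,000 < $950,000 → not met
10. spill-response drill 67 days ago vs limit 60 → not met
11. vehicle leak inspection 567 days ago vs limit 540 → not met
12. condition 'transports medical waste' holds; driver safety training 699 days ago vs limit 540 → not met
Not met: 1, 3, 5, 7, 8, 9, 10, 11, 12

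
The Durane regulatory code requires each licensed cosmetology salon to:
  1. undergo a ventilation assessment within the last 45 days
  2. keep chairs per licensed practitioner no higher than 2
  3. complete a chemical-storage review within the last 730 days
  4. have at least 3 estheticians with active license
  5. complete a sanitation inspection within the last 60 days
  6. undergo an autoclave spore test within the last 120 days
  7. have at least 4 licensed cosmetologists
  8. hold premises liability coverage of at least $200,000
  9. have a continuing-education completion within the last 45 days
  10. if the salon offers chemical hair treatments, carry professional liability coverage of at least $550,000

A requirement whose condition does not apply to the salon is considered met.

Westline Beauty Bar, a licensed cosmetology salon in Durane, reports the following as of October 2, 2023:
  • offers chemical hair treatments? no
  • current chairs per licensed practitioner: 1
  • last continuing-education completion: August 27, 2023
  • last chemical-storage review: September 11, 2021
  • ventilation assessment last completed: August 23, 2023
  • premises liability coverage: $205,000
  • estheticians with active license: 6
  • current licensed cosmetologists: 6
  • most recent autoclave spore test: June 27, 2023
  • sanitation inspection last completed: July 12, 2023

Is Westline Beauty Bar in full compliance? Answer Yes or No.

No

1. ventilation assessment 40 days ago vs limit 45 → met
2. chairs per licensed practitioner 1 ≤ 2 → met
3. chemical-storage review 751 days ago vs limit 730 → not met
4. estheticians with active license 6 ≥ 3 → met
5. sanitation inspection 82 days ago vs limit 60 → not met
6. autoclave spore test 97 days ago vs limit 120 → met
7. licensed cosmetologists 6 ≥ 4 → met
8. premises liability coverage $205,000 ≥ $200,000 → met
9. continuing-education completion 36 days ago vs limit 45 → met
10. condition 'offers chemical hair treatments' does not hold → requirement n/a → met
Not met: 3, 5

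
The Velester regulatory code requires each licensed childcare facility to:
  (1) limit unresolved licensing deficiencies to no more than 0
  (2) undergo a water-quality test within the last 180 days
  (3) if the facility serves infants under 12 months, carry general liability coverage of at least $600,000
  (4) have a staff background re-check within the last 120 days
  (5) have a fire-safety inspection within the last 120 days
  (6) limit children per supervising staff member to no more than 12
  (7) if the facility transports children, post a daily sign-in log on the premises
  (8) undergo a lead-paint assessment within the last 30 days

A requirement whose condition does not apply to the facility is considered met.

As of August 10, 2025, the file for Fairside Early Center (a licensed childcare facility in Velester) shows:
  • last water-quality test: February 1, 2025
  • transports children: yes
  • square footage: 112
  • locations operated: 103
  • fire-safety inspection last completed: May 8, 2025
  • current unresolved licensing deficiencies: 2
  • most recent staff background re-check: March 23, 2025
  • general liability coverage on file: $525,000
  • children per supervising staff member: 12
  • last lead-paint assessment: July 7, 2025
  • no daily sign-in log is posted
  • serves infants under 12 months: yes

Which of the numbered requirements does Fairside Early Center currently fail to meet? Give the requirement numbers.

1, 2, 3, 4, 7, 8

1. unresolved licensing deficiencies 2 > 0 → not met
2. water-quality test 190 days ago vs limit 180 → not met
3. condition 'serves infants under 12 months' holds; general liability coverage $525,000 < $600,000 → not met
4. staff background re-check 140 days ago vs limit 120 → not met
5. fire-safety inspection 94 days ago vs limit 120 → met
6. children per supervising staff member 12 ≤ 12 → met
7. condition 'transports children' holds; daily sign-in log absent → not met
8. lead-paint assessment 34 days ago vs limit 30 → not met
Not met: 1, 2, 3, 4, 7, 8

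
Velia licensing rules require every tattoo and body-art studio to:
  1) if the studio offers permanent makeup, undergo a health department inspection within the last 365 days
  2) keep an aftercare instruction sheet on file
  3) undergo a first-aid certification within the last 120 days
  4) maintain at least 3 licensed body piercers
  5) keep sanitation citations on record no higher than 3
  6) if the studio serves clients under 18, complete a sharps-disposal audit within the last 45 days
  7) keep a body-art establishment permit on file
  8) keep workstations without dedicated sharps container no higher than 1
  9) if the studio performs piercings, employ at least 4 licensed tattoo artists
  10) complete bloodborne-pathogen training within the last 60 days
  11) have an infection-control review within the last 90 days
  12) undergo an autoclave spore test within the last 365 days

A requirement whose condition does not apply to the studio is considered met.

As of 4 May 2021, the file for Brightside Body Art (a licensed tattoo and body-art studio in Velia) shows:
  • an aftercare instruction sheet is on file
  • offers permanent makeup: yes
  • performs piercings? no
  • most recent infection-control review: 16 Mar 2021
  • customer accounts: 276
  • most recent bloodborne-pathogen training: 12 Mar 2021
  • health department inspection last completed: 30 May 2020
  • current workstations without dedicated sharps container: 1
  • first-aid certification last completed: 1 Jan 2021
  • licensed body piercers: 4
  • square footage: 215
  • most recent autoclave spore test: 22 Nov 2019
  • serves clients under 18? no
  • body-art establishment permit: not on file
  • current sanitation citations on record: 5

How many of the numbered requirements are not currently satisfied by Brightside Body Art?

4

1. condition 'offers permanent makeup' holds; health department inspection 339 days ago vs limit 365 → met
2. aftercare instruction sheet present → met
3. first-aid certification 123 days ago vs limit 120 → not met
4. licensed body piercers 4 ≥ 3 → met
5. sanitation citations on record 5 > 3 → not met
6. condition 'serves clients under 18' does not hold → requirement n/a → met
7. body-art establishment permit absent → not met
8. workstations without dedicated sharps container 1 ≤ 1 → met
9. condition 'performs piercings' does not hold → requirement n/a → met
10. bloodborne-pathogen training 53 days ago vs limit 60 → met
11. infection-control review 49 days ago vs limit 90 → met
12. autoclave spore test 529 days ago vs limit 365 → not met
Not met: 4 of 12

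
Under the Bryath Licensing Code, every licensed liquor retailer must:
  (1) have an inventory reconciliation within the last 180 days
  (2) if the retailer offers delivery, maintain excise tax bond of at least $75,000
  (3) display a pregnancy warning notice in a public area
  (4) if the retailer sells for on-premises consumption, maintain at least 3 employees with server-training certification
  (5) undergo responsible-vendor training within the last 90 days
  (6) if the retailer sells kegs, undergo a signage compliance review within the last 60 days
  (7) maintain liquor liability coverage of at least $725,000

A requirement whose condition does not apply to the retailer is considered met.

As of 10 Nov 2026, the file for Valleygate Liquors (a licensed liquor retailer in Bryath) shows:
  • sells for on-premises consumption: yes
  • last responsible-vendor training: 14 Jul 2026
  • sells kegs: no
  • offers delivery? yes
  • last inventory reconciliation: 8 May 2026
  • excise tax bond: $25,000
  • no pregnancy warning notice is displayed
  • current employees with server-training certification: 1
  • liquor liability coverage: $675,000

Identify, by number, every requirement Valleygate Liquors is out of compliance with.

1. inventory reconciliation 186 days ago vs limit 180 → not met
2. condition 'offers delivery' holds; excise tax bond $25,000 < $75,000 → not met
3. pregnancy warning notice absent → not met
4. condition 'sells for on-premises consumption' holds; employees with server-training certification 1 < 3 → not met
5. responsible-vendor training 119 days ago vs limit 90 → not met
6. condition 'sells kegs' does not hold → requirement n/a → met
7. liquor liability coverage $675,000 < $725,000 → not met
Not met: 1, 2, 3, 4, 5, 7

1, 2, 3, 4, 5, 7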